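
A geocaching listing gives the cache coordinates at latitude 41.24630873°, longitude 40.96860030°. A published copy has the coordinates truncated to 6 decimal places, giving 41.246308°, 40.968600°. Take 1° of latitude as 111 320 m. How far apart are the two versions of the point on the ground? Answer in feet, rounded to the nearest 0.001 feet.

0.279 feet

Δlat = 41.24630873 − 41.246308 = +0.00000073°; Δlon = 40.96860030 − 40.968600 = +0.00000030°.
North–south shift: 0.00000073 × 111320 = 0.0812636 m.
East–west at this latitude: 0.00000030° × 111320 × cos 41.2463° ≈ 0.00000030 × 83699.5 = 0.0251099 m.
Distance: √(0.0812636² + 0.0251099²) ≈ 0.0850546 m.
Converting: 0.0850546 m × 3.2808 ft/m ≈ 0.27905 ft.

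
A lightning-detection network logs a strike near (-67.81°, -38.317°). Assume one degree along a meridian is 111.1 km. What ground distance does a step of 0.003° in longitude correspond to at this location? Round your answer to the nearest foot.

413 feet

0.003° of longitude at 67.81° is 0.003 × 111100 × cos 67.81° ≈ 0.003 × 41960.2 = 125.88 m.
In feet: 125.88 m ÷ 0.3048 ≈ 412.99 ft.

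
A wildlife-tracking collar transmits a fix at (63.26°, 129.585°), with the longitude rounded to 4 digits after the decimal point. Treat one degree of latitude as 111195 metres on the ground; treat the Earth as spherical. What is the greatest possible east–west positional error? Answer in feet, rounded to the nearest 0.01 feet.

8.21 feet

Rounding to 4 decimal places leaves the longitude within ±5e-05° of the true value.
At latitude 63.26° a degree of longitude spans 111195 m × cos 63.26° = 111195 × 0.4499 ≈ 50031.4 m.
Maximum E–W displacement: 5e-05 × 50031.4 = 2.50157 m.
Converting: 2.50157 m × 3.2808 ft/m ≈ 8.2072 ft.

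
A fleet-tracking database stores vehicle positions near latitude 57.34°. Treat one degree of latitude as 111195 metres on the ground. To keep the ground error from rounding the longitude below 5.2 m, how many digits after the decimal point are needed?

At 57.34° one degree of longitude covers 111195 × cos 57.34° ≈ 111195 × 0.5397 ≈ 60006.7 m.
With N decimal places the half-ulp bound is 0.5·10⁻ᴺ°, or 0.5·10⁻ᴺ × 60006.7 m on the ground.
Need 0.5 × 60006.7 × 10⁻ᴺ ≤ 5.2 → 10⁻ᴺ ≤ 1.733e-04, so N ≥ 3.76.
At 3 places the error can reach 30 m, but 4 places keeps it to 3 m.

4 decimal places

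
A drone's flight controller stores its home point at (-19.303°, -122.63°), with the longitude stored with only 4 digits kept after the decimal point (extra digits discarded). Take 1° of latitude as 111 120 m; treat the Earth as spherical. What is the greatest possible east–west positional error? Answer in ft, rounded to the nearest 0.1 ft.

Truncating at 4 decimal places can drop up to a full unit in the last place, so the longitude may be off by as much as 0.0001°.
Parallels shrink by cos φ, so at 19.303° a degree of longitude is 111120 × 0.9438 ≈ 104873 m.
Maximum E–W displacement: 0.0001 × 104873 = 10.4873 m.
In feet: 10.4873 m ÷ 0.3048 ≈ 34.407 ft.

34.4 ft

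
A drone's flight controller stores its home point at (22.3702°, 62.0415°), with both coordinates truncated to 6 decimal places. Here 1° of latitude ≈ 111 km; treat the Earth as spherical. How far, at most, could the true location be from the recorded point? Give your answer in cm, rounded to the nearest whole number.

15 cm

Truncating at 6 decimal places can drop up to a full unit in the last place, so each coordinate may be off by as much as 1e-06°.
North–south component: 1e-06° × 111000 = 0.111 m.
E–W at 22.3702°: 1e-06° × 111000 × cos 22.3702° = 1e-06 × 111000 × 0.9247 ≈ 0.102647 m.
Worst case both components are at the extreme and orthogonal: √(0.111² + 0.102647²) ≈ 0.151186 m.
That is 0.151186 m = 15.119 cm.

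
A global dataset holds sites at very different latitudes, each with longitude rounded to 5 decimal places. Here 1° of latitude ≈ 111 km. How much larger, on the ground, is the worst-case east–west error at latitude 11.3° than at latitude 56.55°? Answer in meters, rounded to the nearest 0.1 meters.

0.2 meters

Rounding to 5 decimal places leaves the longitude within ±5e-06° of the true value.
Error at 11.3° = 5e-06° × 111000 × cos 11.3° ≈ 0.555 × 0.9806 = 0.54424 m.
Error at 56.55° = 5e-06° × 111000 × cos 56.55° ≈ 0.555 × 0.5512 = 0.30592 m.
So the lower-latitude error exceeds the higher by 0.54424 − 0.30592 = 0.23832 m.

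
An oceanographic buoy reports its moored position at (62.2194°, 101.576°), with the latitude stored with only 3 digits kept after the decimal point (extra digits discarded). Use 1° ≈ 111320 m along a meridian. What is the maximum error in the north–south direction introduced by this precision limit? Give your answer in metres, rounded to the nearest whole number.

111 metres

Truncating at 3 decimal places can drop up to a full unit in the last place, so the latitude may be off by as much as 0.001°.
Along the meridian that is 0.001° × 111320 m/° = 111.32 m.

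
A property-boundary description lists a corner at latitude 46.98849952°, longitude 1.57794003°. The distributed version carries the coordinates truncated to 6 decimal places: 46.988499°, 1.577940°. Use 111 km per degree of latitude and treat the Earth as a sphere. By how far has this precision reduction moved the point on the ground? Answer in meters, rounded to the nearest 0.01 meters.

The latitude changed by +0.00000052° and the longitude by +0.00000003°.
North–south shift: 0.00000052 × 111000 = 0.05772 m.
E–W at 46.9885°: 0.00000003° × 111000 × cos 46.9885° = 0.00000003 × 111000 × 0.6821 ≈ 0.00227154 m.
Distance: √(0.05772² + 0.00227154²) ≈ 0.0577647 m.

0.06 meters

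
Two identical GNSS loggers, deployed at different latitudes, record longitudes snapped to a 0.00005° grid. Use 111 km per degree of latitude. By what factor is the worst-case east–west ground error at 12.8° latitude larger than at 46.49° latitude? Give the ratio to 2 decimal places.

1.42

With a 0.00005° grid the true value lies within half a step, ±0.00005°/2 = ±2.5e-05°, of the stored one.
Error at 12.8° = 2.5e-05° × 111000 × cos 12.8° ≈ 2.775 × 0.9751 = 2.706 m.
Error at 46.49° = 2.5e-05° × 111000 × cos 46.49° ≈ 2.775 × 0.6885 = 1.9105 m.
Ratio: 2.706 / 1.9105 = cos 12.8° / cos 46.49° ≈ 1.4164.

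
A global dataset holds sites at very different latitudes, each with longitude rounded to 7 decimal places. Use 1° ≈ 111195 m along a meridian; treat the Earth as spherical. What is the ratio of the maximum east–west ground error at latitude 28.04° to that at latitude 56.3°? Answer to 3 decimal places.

Rounding to 7 decimal places leaves the longitude within ±5e-08° of the true value.
Error at 28.04° = 5e-08° × 111195 × cos 28.04° ≈ 0.0055597 × 0.8826 = 0.0049071 m.
Error at 56.3° = 5e-08° × 111195 × cos 56.3° ≈ 0.0055597 × 0.5548 = 0.0030848 m.
Ratio: 0.0049071 / 0.0030848 = cos 28.04° / cos 56.3° ≈ 1.5908.

1.591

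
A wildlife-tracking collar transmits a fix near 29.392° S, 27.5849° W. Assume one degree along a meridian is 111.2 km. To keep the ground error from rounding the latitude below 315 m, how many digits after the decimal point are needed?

One degree of latitude covers 111200 m.
With N decimal places the half-ulp bound is 0.5·10⁻ᴺ°, or 0.5·10⁻ᴺ × 111200 m on the ground.
Need 0.5 × 111200 × 10⁻ᴺ ≤ 315 → 10⁻ᴺ ≤ 5.665e-03, so N ≥ 2.25.
At 2 places the error can reach 556 m, but 3 places keeps it to 55.6 m.

3 decimal places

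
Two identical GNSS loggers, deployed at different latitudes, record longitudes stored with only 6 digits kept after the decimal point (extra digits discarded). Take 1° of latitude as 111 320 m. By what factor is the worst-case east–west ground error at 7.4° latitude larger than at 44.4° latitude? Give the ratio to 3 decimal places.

Truncating at 6 decimal places can drop up to a full unit in the last place, so the longitude may be off by as much as 1e-06°.
Error at 7.4° = 1e-06° × 111320 × cos 7.4° ≈ 0.11132 × 0.9917 = 0.11039 m.
Error at 44.4° = 1e-06° × 111320 × cos 44.4° ≈ 0.11132 × 0.7145 = 0.079535 m.
The ratio reduces to cos 7.4° / cos 44.4° = 0.9917/0.7145 ≈ 1.3880.

1.388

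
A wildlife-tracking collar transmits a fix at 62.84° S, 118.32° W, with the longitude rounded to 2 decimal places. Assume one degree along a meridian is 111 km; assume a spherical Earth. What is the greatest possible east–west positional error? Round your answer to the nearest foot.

Rounding to 2 decimal places leaves the longitude within ±0.005° of the true value.
One degree of longitude at 62.84° is 111000 × cos 62.84° ≈ 111000 × 0.4565 = 50668.9 m.
So at most 0.005° × 50668.9 ≈ 253.345 m east–west.
In feet: 253.345 m ÷ 0.3048 ≈ 831.18 ft.

831 feet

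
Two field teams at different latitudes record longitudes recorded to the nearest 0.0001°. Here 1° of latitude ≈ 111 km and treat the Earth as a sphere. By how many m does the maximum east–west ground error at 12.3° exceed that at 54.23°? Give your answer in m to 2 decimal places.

Rounding to 4 decimal places leaves the longitude within ±5e-05° of the true value.
Error at 12.3° = 5e-05° × 111000 × cos 12.3° ≈ 5.55 × 0.9770 = 5.4226 m.
At 54.23°: 5e-05° × 111000 × cos 54.23° = 5e-05 × 111000 × 0.5845 ≈ 3.2442 m.
So the lower-latitude error exceeds the higher by 5.4226 − 3.2442 = 2.1784 m.

2.18 m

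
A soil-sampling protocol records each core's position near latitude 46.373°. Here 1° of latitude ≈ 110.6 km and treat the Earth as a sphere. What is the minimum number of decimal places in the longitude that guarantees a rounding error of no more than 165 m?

At 46.373° one degree of longitude covers 110600 × cos 46.373° ≈ 110600 × 0.6900 ≈ 76309.7 m.
N decimal places → at most half a unit in the last place, 0.5 × 10⁻ᴺ° = 76309.7/2 × 10⁻ᴺ m.
Need 0.5 × 76309.7 × 10⁻ᴺ ≤ 165 → 10⁻ᴺ ≤ 4.324e-03, so N ≥ 2.36.
N = 2 would give 382 m (too coarse); N = 3 gives 38.2 m ≤ 165 m.

3 decimal places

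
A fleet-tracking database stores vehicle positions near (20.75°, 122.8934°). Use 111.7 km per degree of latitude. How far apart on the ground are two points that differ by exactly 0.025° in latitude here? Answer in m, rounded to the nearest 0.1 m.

2792.5 m

Along a meridian 0.025° is 0.025 × 111700 = 2792.5 m.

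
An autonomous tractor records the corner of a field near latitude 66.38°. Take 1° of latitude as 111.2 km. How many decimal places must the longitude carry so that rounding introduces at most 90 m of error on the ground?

3 decimal places

At 66.38° one degree of longitude covers 111200 × cos 66.38° ≈ 111200 × 0.4007 ≈ 44554.4 m.
With N decimal places the half-ulp bound is 0.5·10⁻ᴺ°, or 0.5·10⁻ᴺ × 44554.4 m on the ground.
Need 0.5 × 44554.4 × 10⁻ᴺ ≤ 90 → 10⁻ᴺ ≤ 4.040e-03, so N ≥ 2.39.
So 3 decimal places suffice (22.3 m); 2 would allow up to 223 m.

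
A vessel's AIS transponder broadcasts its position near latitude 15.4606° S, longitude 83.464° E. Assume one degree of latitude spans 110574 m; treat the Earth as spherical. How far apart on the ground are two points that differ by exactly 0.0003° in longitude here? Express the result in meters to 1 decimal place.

At 15.4606° a degree of longitude is 110574 × cos 15.4606° ≈ 106573 m, so 0.0003° corresponds to 31.9718 m.

32.0 meters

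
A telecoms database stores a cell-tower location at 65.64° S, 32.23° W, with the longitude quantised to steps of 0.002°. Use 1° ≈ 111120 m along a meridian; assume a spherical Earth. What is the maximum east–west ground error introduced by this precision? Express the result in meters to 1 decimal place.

45.8 meters

With a 0.002° grid the true value lies within half a step, ±0.002°/2 = ±0.001°, of the stored one.
At latitude 65.64° a degree of longitude spans 111120 m × cos 65.64° = 111120 × 0.4125 ≈ 45833.5 m.
Maximum E–W displacement: 0.001 × 45833.5 = 45.8335 m.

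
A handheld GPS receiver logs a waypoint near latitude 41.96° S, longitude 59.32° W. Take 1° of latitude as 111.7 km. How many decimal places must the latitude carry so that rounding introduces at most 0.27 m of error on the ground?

One degree of latitude covers 111700 m.
N decimal places → at most half a unit in the last place, 0.5 × 10⁻ᴺ° = 111700/2 × 10⁻ᴺ m.
Setting 55850 × 10⁻ᴺ ≤ 0.27 gives 10ᴺ ≥ 2.069e+05, i.e. N ≥ 5.32.
N = 5 would give 0.558 m (too coarse); N = 6 gives 0.0558 m ≤ 0.27 m.

6 decimal places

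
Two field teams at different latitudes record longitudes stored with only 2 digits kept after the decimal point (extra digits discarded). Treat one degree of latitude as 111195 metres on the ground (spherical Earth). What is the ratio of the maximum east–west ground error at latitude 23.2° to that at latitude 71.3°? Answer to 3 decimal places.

2.867

Truncating at 2 decimal places can drop up to a full unit in the last place, so the longitude may be off by as much as 0.01°.
Error at 23.2° = 0.01° × 111195 × cos 23.2° ≈ 1112 × 0.9191 = 1022 m.
Error at 71.3° = 0.01° × 111195 × cos 71.3° ≈ 1112 × 0.3206 = 356.51 m.
The ratio reduces to cos 23.2° / cos 71.3° = 0.9191/0.3206 ≈ 2.8668.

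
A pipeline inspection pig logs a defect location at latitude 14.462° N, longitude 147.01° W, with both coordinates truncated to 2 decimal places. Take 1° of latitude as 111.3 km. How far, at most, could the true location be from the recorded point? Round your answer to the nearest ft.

5083 ft

Truncating at 2 decimal places can drop up to a full unit in the last place, so each coordinate may be off by as much as 0.01°.
N–S: 0.01° × 111300 m/° = 1113 m.
Longitude error → 0.01 × 111300 × cos 14.462° = 0.01 × 111300 × 0.9683 ≈ 1077.73 m.
The two errors are perpendicular, so the maximum displacement is √(1113² + 1077.73²) ≈ 1549.28 m.
In feet: 1549.28 m ÷ 0.3048 ≈ 5082.9 ft.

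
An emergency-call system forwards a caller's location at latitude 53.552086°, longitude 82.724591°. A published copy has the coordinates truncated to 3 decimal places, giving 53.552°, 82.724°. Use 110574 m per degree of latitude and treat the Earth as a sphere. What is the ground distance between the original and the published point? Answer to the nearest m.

Δlat = 53.552086 − 53.552 = +0.000086°; Δlon = 82.724591 − 82.724 = +0.000591°.
North–south shift: 0.000086 × 110574 = 9.50936 m.
E–W at 53.552°: 0.000591° × 110574 × cos 53.552° = 0.000591 × 110574 × 0.5941 ≈ 38.8235 m.
Hypotenuse of the two orthogonal shifts: √(9.50936² + 38.8235²) = 39.9712 m.

40 m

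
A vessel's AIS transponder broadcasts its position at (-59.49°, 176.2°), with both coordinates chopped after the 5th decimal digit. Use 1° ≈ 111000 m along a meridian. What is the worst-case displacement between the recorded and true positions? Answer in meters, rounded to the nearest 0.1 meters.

Truncating at 5 decimal places can drop up to a full unit in the last place, so each coordinate may be off by as much as 1e-05°.
North–south component: 1e-05° × 111000 = 1.11 m.
East–west component at 59.49°: 1e-05° × 111000 × cos 59.49° ≈ 1e-05 × 56353.4 ≈ 0.563534 m.
Combining orthogonally: (1.11² + 0.563534²)^½ ≈ 1.24486 m.

1.2 meters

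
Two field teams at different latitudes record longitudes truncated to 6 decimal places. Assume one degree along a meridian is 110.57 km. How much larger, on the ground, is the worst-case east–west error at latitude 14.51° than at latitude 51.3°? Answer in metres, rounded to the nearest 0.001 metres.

0.038 metres

Truncating at 6 decimal places can drop up to a full unit in the last place, so the longitude may be off by as much as 1e-06°.
At 14.51°: 1e-06° × 110570 × cos 14.51° = 1e-06 × 110570 × 0.9681 ≈ 0.10704 m.
Error at 51.3° = 1e-06° × 110570 × cos 51.3° ≈ 0.11057 × 0.6252 = 0.069133 m.
Difference: 0.10704 − 0.069133 = 0.03791 m.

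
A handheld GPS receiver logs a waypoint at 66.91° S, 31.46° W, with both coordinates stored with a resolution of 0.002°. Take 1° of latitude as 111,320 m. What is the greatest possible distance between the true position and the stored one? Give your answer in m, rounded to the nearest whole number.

120 m

With a 0.002° grid the true value lies within half a step, ±0.002°/2 = ±0.001°, of the stored one.
N–S: 0.001° × 111320 m/° = 111.32 m.
East–west component at 66.91°: 0.001° × 111320 × cos 66.91° ≈ 0.001 × 43657.1 ≈ 43.6571 m.
Combining orthogonally: (111.32² + 43.6571²)^½ ≈ 119.575 m.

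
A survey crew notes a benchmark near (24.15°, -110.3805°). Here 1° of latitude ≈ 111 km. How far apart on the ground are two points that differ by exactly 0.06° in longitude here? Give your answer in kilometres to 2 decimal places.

6.08 kilometres

At 24.15° a degree of longitude is 111000 × cos 24.15° ≈ 101285 m, so 0.06° corresponds to 6077.1 m.
That is 6077.1 m = 6.0771 km.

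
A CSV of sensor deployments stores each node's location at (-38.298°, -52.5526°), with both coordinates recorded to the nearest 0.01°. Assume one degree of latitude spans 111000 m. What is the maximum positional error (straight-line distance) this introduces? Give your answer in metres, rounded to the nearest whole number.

Rounding to 2 decimal places leaves each coordinate within ±0.005° of the true value.
North–south component: 0.005° × 111000 = 555 m.
East–west component at 38.298°: 0.005° × 111000 × cos 38.298° ≈ 0.005 × 87112.6 ≈ 435.563 m.
Combining orthogonally: (555² + 435.563²)^½ ≈ 705.507 m.

706 metres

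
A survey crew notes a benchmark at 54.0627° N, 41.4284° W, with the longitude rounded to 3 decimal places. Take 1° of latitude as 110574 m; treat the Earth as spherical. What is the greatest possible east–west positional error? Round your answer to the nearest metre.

32 metres

Rounding to 3 decimal places leaves the longitude within ±0.0005° of the true value.
Parallels shrink by cos φ, so at 54.0627° a degree of longitude is 110574 × 0.5869 ≈ 64895.8 m.
Maximum E–W displacement: 0.0005 × 64895.8 = 32.4479 m.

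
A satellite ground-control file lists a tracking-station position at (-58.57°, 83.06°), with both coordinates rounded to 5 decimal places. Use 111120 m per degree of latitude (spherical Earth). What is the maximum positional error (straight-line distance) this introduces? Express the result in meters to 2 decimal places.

Rounding to 5 decimal places leaves each coordinate within ±5e-06° of the true value.
Latitude error → 5e-06 × 111120 = 0.5556 m along the meridian.
E–W at 58.57°: 5e-06° × 111120 × cos 58.57° = 5e-06 × 111120 × 0.5215 ≈ 0.289721 m.
The two errors are perpendicular, so the maximum displacement is √(0.5556² + 0.289721²) ≈ 0.626602 m.

0.63 meters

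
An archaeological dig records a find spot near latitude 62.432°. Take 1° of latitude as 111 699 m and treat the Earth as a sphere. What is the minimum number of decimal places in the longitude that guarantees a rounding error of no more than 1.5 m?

5 decimal places

At 62.432° one degree of longitude covers 111699 × cos 62.432° ≈ 111699 × 0.4628 ≈ 51694.4 m.
N decimal places → at most half a unit in the last place, 0.5 × 10⁻ᴺ° = 51694.4/2 × 10⁻ᴺ m.
Setting 25847.2 × 10⁻ᴺ ≤ 1.5 gives 10ᴺ ≥ 1.723e+04, i.e. N ≥ 4.24.
So 5 decimal places suffice (0.258 m); 4 would allow up to 2.58 m.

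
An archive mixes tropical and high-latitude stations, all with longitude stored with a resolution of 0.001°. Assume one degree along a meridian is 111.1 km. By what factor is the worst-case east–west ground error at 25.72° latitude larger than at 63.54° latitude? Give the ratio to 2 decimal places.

With a 0.001° grid the true value lies within half a step, ±0.001°/2 = ±0.0005°, of the stored one.
At 25.72°: 0.0005° × 111100 × cos 25.72° = 0.0005 × 111100 × 0.9009 ≈ 50.046 m.
At 63.54°: 0.0005° × 111100 × cos 63.54° = 0.0005 × 111100 × 0.4456 ≈ 24.752 m.
Ratio: 50.046 / 24.752 = cos 25.72° / cos 63.54° ≈ 2.0219.

2.02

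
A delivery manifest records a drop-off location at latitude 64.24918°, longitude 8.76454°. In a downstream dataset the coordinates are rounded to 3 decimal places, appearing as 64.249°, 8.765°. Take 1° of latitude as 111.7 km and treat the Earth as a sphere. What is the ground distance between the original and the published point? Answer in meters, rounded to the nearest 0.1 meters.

30.0 meters

The latitude changed by +0.00018° and the longitude by -0.00046°.
N–S: 0.00018° × 111700 m/° = 20.106 m.
E–W at 64.249°: -0.00046° × 111700 × cos 64.249° = -0.00046 × 111700 × 0.4345 ≈ -22.3235 m.
Combined displacement = (20.106² + 22.3235²)^½ ≈ 30.0431 m.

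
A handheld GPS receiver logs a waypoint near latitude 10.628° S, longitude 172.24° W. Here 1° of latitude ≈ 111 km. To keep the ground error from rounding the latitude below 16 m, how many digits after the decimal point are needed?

One degree of latitude covers 111000 m.
N decimal places → at most half a unit in the last place, 0.5 × 10⁻ᴺ° = 111000/2 × 10⁻ᴺ m.
Need 0.5 × 111000 × 10⁻ᴺ ≤ 16 → 10⁻ᴺ ≤ 2.883e-04, so N ≥ 3.54.
N = 3 would give 55.5 m (too coarse); N = 4 gives 5.55 m ≤ 16 m.

4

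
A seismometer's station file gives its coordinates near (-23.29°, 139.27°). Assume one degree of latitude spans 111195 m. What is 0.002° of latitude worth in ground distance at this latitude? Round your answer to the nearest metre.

222 metres

Along a meridian 0.002° is 0.002 × 111195 = 222.39 m.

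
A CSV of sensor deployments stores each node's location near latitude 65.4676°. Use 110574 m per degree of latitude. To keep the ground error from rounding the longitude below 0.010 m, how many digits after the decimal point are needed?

7

At 65.4676° one degree of longitude covers 110574 × cos 65.4676° ≈ 110574 × 0.4152 ≈ 45911.2 m.
Rounding to N decimal places gives at most 0.5 × 10⁻ᴺ degrees of error, i.e. 0.5 × 10⁻ᴺ × 45911.2 m.
Setting 22955.6 × 10⁻ᴺ ≤ 0.010 gives 10ᴺ ≥ 2.296e+06, i.e. N ≥ 6.36.
So 7 decimal places suffice (0.0023 m); 6 would allow up to 0.023 m.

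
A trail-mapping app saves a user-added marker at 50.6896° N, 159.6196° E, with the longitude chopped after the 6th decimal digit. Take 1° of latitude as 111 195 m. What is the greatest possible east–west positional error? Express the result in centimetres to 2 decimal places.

7.04 centimetres

Truncating at 6 decimal places can drop up to a full unit in the last place, so the longitude may be off by as much as 1e-06°.
At latitude 50.6896° a degree of longitude spans 111195 m × cos 50.6896° = 111195 × 0.6335 ≈ 70444.4 m.
East–west error: 1e-06° × 70444.4 m/° ≈ 0.0704444 m.
That is 0.0704444 m = 7.0444 cm.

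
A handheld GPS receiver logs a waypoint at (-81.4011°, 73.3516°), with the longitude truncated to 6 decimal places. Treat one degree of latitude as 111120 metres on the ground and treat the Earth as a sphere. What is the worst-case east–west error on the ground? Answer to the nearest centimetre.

Truncating at 6 decimal places can drop up to a full unit in the last place, so the longitude may be off by as much as 1e-06°.
Parallels shrink by cos φ, so at 81.4011° a degree of longitude is 111120 × 0.1495 ≈ 16614.3 m.
So at most 1e-06° × 16614.3 ≈ 0.0166143 m east–west.
That is 0.0166143 m = 1.6614 cm.

2 centimetres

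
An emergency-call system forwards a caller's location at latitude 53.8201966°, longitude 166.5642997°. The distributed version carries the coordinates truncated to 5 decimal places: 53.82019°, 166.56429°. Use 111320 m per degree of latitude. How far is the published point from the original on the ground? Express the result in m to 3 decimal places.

Δlat = 53.8201966 − 53.82019 = +0.0000066°; Δlon = 166.5642997 − 166.56429 = +0.0000097°.
N–S: 0.0000066° × 111320 m/° = 0.734712 m.
E–W at 53.8202°: 0.0000097° × 111320 × cos 53.8202° = 0.0000097 × 111320 × 0.5903 ≈ 0.637431 m.
Hypotenuse of the two orthogonal shifts: √(0.734712² + 0.637431²) = 0.972687 m.

0.973 m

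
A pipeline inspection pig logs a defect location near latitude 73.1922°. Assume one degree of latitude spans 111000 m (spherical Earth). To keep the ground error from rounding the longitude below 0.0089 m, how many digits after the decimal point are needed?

At 73.1922° one degree of longitude covers 111000 × cos 73.1922° ≈ 111000 × 0.2892 ≈ 32097 m.
Rounding to N decimal places gives at most 0.5 × 10⁻ᴺ degrees of error, i.e. 0.5 × 10⁻ᴺ × 32097 m.
Setting 16048.5 × 10⁻ᴺ ≤ 0.0089 gives 10ᴺ ≥ 1.803e+06, i.e. N ≥ 6.26.
At 6 places the error can reach 0.016 m, but 7 places keeps it to 0.0016 m.

7 decimal places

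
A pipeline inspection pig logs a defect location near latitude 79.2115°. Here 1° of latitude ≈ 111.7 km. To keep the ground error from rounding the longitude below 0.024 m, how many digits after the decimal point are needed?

At 79.2115° one degree of longitude covers 111700 × cos 79.2115° ≈ 111700 × 0.1872 ≈ 20908.5 m.
With N decimal places the half-ulp bound is 0.5·10⁻ᴺ°, or 0.5·10⁻ᴺ × 20908.5 m on the ground.
Need 0.5 × 20908.5 × 10⁻ᴺ ≤ 0.024 → 10⁻ᴺ ≤ 2.296e-06, so N ≥ 5.64.
N = 5 would give 0.105 m (too coarse); N = 6 gives 0.0105 m ≤ 0.024 m.

6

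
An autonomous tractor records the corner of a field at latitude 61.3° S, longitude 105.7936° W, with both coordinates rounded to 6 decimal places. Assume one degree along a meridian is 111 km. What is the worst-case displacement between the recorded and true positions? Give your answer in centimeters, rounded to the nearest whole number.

Rounding to 6 decimal places leaves each coordinate within ±5e-07° of the true value.
N–S: 5e-07° × 111000 m/° = 0.0555 m.
E–W at 61.3°: 5e-07° × 111000 × cos 61.3° = 5e-07 × 111000 × 0.4802 ≈ 0.0266524 m.
Worst case both components are at the extreme and orthogonal: √(0.0555² + 0.0266524²) ≈ 0.0615679 m.
That is 0.0615679 m = 6.1568 cm.

6 centimeters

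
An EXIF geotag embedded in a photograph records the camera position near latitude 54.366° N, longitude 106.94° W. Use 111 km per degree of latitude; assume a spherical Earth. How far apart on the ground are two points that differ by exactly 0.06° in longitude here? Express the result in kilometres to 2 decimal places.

3.88 kilometres

0.06° of longitude at 54.366° is 0.06 × 111000 × cos 54.366° ≈ 0.06 × 64669.2 = 3880.15 m.
That is 3880.15 m = 3.8802 km.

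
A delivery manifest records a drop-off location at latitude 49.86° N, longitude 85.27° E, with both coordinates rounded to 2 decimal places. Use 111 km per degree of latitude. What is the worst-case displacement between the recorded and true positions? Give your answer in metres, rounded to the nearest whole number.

660 metres

Rounding to 2 decimal places leaves each coordinate within ±0.005° of the true value.
North–south component: 0.005° × 111000 = 555 m.
E–W at 49.86°: 0.005° × 111000 × cos 49.86° = 0.005 × 111000 × 0.6447 ≈ 357.785 m.
The two errors are perpendicular, so the maximum displacement is √(555² + 357.785²) ≈ 660.329 m.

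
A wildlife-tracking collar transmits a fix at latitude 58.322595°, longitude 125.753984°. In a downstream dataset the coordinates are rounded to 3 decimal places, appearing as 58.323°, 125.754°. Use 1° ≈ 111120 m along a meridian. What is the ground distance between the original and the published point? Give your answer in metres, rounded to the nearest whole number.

45 metres

Δlat = 58.322595 − 58.323 = -0.000405°; Δlon = 125.753984 − 125.754 = -0.000016°.
North–south shift: -0.000405 × 111120 = -45.0036 m.
E–W at 58.323°: -0.000016° × 111120 × cos 58.323° = -0.000016 × 111120 × 0.5251 ≈ -0.933639 m.
Combined displacement = (45.0036² + 0.933639²)^½ ≈ 45.0133 m.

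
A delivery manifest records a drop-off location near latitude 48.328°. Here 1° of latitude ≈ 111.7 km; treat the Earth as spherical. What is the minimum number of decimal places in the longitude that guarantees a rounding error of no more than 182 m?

3 decimal places

At 48.328° one degree of longitude covers 111700 × cos 48.328° ≈ 111700 × 0.6649 ≈ 74265.5 m.
Rounding to N decimal places gives at most 0.5 × 10⁻ᴺ degrees of error, i.e. 0.5 × 10⁻ᴺ × 74265.5 m.
Setting 37132.7 × 10⁻ᴺ ≤ 182 gives 10ᴺ ≥ 204, i.e. N ≥ 2.31.
So 3 decimal places suffice (37.1 m); 2 would allow up to 371 m.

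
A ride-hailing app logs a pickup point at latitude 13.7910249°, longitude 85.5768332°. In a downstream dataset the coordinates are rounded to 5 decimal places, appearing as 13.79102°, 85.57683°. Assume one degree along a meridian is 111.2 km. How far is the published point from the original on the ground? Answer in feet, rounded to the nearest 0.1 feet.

2.1 feet

The latitude changed by +0.0000049° and the longitude by +0.0000032°.
North–south shift: 0.0000049 × 111200 = 0.54488 m.
East–west at this latitude: 0.0000032° × 111200 × cos 13.791° ≈ 0.0000032 × 107994 = 0.345582 m.
Distance: √(0.54488² + 0.345582²) ≈ 0.645229 m.
Converting: 0.645229 m × 3.2808 ft/m ≈ 2.1169 ft.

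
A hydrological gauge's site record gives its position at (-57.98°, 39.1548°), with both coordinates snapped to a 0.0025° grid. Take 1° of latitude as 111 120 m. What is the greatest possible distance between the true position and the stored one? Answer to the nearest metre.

With a 0.0025° grid the true value lies within half a step, ±0.0025°/2 = ±0.00125°, of the stored one.
Latitude error → 0.00125 × 111120 = 138.9 m along the meridian.
E–W at 57.98°: 0.00125° × 111120 × cos 57.98° = 0.00125 × 111120 × 0.5302 ≈ 73.6469 m.
Worst case both components are at the extreme and orthogonal: √(138.9² + 73.6469²) ≈ 157.217 m.

157 metres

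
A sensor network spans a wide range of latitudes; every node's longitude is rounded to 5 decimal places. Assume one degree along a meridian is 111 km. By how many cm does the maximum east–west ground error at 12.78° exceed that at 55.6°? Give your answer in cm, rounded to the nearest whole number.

23 cm

Rounding to 5 decimal places leaves the longitude within ±5e-06° of the true value.
At 12.78°: 5e-06° × 111000 × cos 12.78° = 5e-06 × 111000 × 0.9752 ≈ 0.54125 m.
Error at 55.6° = 5e-06° × 111000 × cos 55.6° ≈ 0.555 × 0.5650 = 0.31356 m.
So the lower-latitude error exceeds the higher by 0.54125 − 0.31356 = 0.22769 m.
That is 0.227694 m = 22.769 cm.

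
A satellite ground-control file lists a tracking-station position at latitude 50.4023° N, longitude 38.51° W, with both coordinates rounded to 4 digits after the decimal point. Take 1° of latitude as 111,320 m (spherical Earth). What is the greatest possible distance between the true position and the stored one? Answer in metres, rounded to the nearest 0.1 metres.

6.6 metres

Rounding to 4 decimal places leaves each coordinate within ±5e-05° of the true value.
North–south component: 5e-05° × 111320 = 5.566 m.
Longitude error → 5e-05 × 111320 × cos 50.4023° = 5e-05 × 111320 × 0.6374 ≈ 3.54773 m.
Combining orthogonally: (5.566² + 3.54773²)^½ ≈ 6.60051 m.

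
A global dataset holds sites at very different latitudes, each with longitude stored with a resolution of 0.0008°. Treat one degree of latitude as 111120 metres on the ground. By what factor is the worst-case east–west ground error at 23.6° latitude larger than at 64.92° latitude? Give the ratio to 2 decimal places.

2.16

With a 0.0008° grid the true value lies within half a step, ±0.0008°/2 = ±0.0004°, of the stored one.
At 23.6°: 0.0004° × 111120 × cos 23.6° = 0.0004 × 111120 × 0.9164 ≈ 40.73 m.
At 64.92°: 0.0004° × 111120 × cos 64.92° = 0.0004 × 111120 × 0.4239 ≈ 18.841 m.
Ratio: 40.73 / 18.841 = cos 23.6° / cos 64.92° ≈ 2.1618.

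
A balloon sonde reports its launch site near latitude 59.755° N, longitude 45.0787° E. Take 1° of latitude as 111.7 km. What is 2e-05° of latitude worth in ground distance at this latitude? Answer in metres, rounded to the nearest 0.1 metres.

2e-05° × 111700 m/° = 2.234 m.

2.2 metres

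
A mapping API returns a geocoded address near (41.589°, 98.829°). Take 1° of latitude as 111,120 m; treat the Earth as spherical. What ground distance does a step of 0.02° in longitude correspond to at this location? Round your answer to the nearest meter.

1662 meters

One degree of longitude here spans 111120 × cos 41.589° = 111120 × 0.7479 ≈ 83109.5 m; 0.02° of that is 1662.19 m.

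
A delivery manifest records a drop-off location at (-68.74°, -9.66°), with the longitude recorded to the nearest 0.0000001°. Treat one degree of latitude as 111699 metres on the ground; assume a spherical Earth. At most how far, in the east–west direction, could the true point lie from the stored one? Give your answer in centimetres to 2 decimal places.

Rounding to 7 decimal places leaves the longitude within ±5e-08° of the true value.
Parallels shrink by cos φ, so at 68.74° a degree of longitude is 111699 × 0.3626 ≈ 40502.1 m.
East–west error: 5e-08° × 40502.1 m/° ≈ 0.00202511 m.
That is 0.00202511 m = 0.20251 cm.

0.20 centimetres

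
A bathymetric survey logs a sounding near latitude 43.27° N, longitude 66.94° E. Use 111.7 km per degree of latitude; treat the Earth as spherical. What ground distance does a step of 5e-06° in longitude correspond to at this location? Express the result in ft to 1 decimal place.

1.3 ft

At 43.27° a degree of longitude is 111700 × cos 43.27° ≈ 81332.3 m, so 5e-06° corresponds to 0.406662 m.
In feet: 0.406662 m ÷ 0.3048 ≈ 1.3342 ft.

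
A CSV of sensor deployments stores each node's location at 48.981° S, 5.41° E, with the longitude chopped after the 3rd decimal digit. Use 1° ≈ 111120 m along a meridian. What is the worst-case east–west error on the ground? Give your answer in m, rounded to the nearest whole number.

Truncating at 3 decimal places can drop up to a full unit in the last place, so the longitude may be off by as much as 0.001°.
Parallels shrink by cos φ, so at 48.981° a degree of longitude is 111120 × 0.6563 ≈ 72929.1 m.
Maximum E–W displacement: 0.001 × 72929.1 = 72.9291 m.

73 m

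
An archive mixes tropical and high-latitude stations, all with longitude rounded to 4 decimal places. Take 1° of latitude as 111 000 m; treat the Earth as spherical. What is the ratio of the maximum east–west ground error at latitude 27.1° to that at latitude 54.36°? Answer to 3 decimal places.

Rounding to 4 decimal places leaves the longitude within ±5e-05° of the true value.
Error at 27.1° = 5e-05° × 111000 × cos 27.1° ≈ 5.55 × 0.8902 = 4.9407 m.
Error at 54.36° = 5e-05° × 111000 × cos 54.36° ≈ 5.55 × 0.5827 = 3.2339 m.
Ratio: 4.9407 / 3.2339 = cos 27.1° / cos 54.36° ≈ 1.5278.

1.528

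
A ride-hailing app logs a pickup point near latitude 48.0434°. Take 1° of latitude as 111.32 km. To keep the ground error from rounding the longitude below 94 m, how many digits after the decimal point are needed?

3 decimal places

At 48.0434° one degree of longitude covers 111320 × cos 48.0434° ≈ 111320 × 0.6686 ≈ 74424.9 m.
Rounding to N decimal places gives at most 0.5 × 10⁻ᴺ degrees of error, i.e. 0.5 × 10⁻ᴺ × 74424.9 m.
Need 0.5 × 74424.9 × 10⁻ᴺ ≤ 94 → 10⁻ᴺ ≤ 2.526e-03, so N ≥ 2.60.
N = 2 would give 372 m (too coarse); N = 3 gives 37.2 m ≤ 94 m.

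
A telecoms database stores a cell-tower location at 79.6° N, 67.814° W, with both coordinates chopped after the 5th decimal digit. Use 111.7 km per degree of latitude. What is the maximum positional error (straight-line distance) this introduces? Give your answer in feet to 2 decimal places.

3.72 feet

Truncating at 5 decimal places can drop up to a full unit in the last place, so each coordinate may be off by as much as 1e-05°.
North–south component: 1e-05° × 111700 = 1.117 m.
East–west component at 79.6°: 1e-05° × 111700 × cos 79.6° ≈ 1e-05 × 20164 ≈ 0.20164 m.
Combining orthogonally: (1.117² + 0.20164²)^½ ≈ 1.13505 m.
Converting: 1.13505 m × 3.2808 ft/m ≈ 3.7239 ft.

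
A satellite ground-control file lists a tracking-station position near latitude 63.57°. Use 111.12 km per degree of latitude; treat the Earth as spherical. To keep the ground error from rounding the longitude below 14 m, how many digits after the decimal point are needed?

At 63.57° one degree of longitude covers 111120 × cos 63.57° ≈ 111120 × 0.4451 ≈ 49460 m.
With N decimal places the half-ulp bound is 0.5·10⁻ᴺ°, or 0.5·10⁻ᴺ × 49460 m on the ground.
Setting 24730 × 10⁻ᴺ ≤ 14 gives 10ᴺ ≥ 1766, i.e. N ≥ 3.25.
At 3 places the error can reach 24.7 m, but 4 places keeps it to 2.47 m.

4 decimal places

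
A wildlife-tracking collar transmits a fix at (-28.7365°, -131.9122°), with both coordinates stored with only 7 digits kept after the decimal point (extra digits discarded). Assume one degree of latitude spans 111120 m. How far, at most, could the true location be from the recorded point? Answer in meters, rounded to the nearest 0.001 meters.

0.015 meters

Truncating at 7 decimal places can drop up to a full unit in the last place, so each coordinate may be off by as much as 1e-07°.
Latitude error → 1e-07 × 111120 = 0.011112 m along the meridian.
E–W at 28.7365°: 1e-07° × 111120 × cos 28.7365° = 1e-07 × 111120 × 0.8768 ≈ 0.00974345 m.
Combining orthogonally: (0.011112² + 0.00974345²)^½ ≈ 0.0147787 m.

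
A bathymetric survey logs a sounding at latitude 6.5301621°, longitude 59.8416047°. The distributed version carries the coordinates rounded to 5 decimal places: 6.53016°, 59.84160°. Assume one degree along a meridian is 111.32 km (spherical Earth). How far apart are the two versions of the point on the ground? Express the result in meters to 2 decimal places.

Δlat = 6.5301621 − 6.53016 = +0.0000021°; Δlon = 59.8416047 − 59.84160 = +0.0000047°.
North–south shift: 0.0000021 × 111320 = 0.233772 m.
East–west at this latitude: 0.0000047° × 111320 × cos 6.53016° ≈ 0.0000047 × 110598 = 0.51981 m.
Combined displacement = (0.233772² + 0.51981²)^½ ≈ 0.569957 m.

0.57 meters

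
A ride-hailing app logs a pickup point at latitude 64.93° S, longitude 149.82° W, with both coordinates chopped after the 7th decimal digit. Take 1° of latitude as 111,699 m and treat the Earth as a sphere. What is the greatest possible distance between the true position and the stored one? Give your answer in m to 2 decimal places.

Truncating at 7 decimal places can drop up to a full unit in the last place, so each coordinate may be off by as much as 1e-07°.
N–S: 1e-07° × 111699 m/° = 0.0111699 m.
East–west component at 64.93°: 1e-07° × 111699 × cos 64.93° ≈ 1e-07 × 47329.7 ≈ 0.00473297 m.
The two errors are perpendicular, so the maximum displacement is √(0.0111699² + 0.00473297²) ≈ 0.0121313 m.

0.01 m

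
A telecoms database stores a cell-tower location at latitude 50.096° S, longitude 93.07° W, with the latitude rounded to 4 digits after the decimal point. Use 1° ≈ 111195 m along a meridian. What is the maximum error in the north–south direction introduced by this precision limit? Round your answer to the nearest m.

Rounding to 4 decimal places leaves the latitude within ±5e-05° of the true value.
Along the meridian that is 5e-05° × 111195 m/° = 5.55975 m.

6 m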